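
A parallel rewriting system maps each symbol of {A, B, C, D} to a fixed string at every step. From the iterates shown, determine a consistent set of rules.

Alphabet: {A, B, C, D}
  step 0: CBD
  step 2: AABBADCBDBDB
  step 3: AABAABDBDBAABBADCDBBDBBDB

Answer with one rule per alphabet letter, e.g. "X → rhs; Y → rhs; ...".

  step 2 ⇒ step 3: AABBADCBDBDB ⇒ AAB·AAB·DB·DB·AAB·B·ADC·DB·B·DB·B·DB
    A ↦ AAB
    B ↦ DB
    C ↦ ADC
    D ↦ B

A->AAB, B->DB, C->ADC, D->B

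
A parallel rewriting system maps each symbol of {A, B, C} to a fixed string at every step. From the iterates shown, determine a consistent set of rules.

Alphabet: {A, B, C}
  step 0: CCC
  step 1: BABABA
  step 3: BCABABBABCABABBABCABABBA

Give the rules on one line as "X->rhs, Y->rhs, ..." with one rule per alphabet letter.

A->BC, B->AB, C->BA

  step 0 ⇒ step 1: CCC ⇒ BA·BA·BA
    C ↦ BA
    A ↦ BC  (constrained at step 1)
    B ↦ AB  (constrained at step 1)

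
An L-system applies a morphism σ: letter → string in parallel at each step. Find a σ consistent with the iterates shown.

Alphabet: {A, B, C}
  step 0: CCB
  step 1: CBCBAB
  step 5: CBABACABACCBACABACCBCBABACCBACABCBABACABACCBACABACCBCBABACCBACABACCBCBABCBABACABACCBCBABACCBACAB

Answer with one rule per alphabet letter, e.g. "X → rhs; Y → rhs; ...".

A->AC, B->AB, C->CB

  step 0 ⇒ step 1: CCB ⇒ CB·CB·AB
    B ↦ AB
    C ↦ CB
    A ↦ AC  (constrained at step 1)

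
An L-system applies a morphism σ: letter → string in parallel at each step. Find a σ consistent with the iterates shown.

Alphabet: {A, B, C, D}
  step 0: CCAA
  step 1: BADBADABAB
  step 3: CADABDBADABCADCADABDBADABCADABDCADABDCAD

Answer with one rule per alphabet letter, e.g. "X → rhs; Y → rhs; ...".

A->AB, B->D, C->BAD, D->CAD

  step 0 ⇒ step 1: CCAA ⇒ BAD·BAD·AB·AB
    A ↦ AB
    C ↦ BAD
    B ↦ D  (constrained at step 1)
    D ↦ CAD  (constrained at step 1)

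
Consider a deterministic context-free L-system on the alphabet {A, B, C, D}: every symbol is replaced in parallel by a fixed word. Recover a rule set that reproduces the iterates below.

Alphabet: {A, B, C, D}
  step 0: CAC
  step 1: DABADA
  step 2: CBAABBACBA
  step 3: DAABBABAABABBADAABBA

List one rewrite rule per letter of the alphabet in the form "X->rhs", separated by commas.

A->BA, B->AB, C->DA, D->C

  step 2 ⇒ step 3: CBAABBACBA ⇒ DA·AB·BA·BA·AB·AB·BA·DA·AB·BA
    A ↦ BA
    B ↦ AB
    C ↦ DA
  step 1 ⇒ step 2: DABADA ⇒ C·BA·AB·BA·C·BA
    D ↦ C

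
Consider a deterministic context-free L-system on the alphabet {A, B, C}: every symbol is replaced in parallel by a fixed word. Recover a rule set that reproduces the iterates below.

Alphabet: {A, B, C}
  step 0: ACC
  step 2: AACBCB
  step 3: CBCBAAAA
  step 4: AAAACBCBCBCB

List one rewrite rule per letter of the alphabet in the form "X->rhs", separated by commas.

  step 3 ⇒ step 4: CBCBAAAA ⇒ A·A·A·A·CB·CB·CB·CB
    A ↦ CB
    B ↦ A
    C ↦ A

A->CB, B->A, C->A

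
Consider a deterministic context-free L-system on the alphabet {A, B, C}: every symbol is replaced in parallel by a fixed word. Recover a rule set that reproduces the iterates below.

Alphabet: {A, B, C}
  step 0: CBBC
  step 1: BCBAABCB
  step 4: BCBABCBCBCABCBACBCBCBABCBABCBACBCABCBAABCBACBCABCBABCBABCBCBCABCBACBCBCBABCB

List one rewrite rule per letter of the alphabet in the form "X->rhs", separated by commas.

  step 0 ⇒ step 1: CBBC ⇒ BCB·A·A·BCB
    B ↦ A
    C ↦ BCB
    A ↦ CBC  (constrained at step 1)

A->CBC, B->A, C->BCB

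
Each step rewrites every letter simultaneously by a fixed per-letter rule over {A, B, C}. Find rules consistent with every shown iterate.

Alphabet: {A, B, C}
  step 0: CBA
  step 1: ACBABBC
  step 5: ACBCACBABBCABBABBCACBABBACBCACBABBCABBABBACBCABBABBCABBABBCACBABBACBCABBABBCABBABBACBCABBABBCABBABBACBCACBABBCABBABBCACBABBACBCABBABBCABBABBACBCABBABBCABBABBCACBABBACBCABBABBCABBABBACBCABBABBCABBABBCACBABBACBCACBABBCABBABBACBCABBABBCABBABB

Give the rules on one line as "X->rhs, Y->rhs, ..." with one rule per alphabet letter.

  step 0 ⇒ step 1: CBA ⇒ ACB·ABB·C
    A ↦ C
    B ↦ ABB
    C ↦ ACB

A->C, B->ABB, C->ACB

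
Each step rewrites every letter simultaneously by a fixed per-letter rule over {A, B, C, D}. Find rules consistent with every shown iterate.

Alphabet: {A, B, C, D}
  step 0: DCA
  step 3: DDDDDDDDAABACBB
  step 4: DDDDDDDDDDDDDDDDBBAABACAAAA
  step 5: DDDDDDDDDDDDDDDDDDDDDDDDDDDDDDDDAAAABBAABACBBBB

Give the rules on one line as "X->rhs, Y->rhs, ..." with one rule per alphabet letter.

  step 4 ⇒ step 5: DDDDDDDDDDDDDDDDBBAABACAAAA ⇒ DD·DD·DD·DD·DD·DD·DD·DD·DD·DD·DD·DD·DD·DD·DD·DD·AA·AA·B·B·AA·B·AC·B·B·B·B
    A ↦ B
    B ↦ AA
    C ↦ AC
    D ↦ DD

A->B, B->AA, C->AC, D->DD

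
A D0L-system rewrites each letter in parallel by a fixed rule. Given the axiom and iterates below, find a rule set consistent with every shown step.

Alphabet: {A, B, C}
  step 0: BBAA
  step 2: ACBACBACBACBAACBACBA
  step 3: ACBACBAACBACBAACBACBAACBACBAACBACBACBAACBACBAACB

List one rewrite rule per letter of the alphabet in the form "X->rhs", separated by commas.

A->ACB, B->A, C->ACB

  step 2 ⇒ step 3: ACBACBACBACBAACBACBA ⇒ ACB·ACB·A·ACB·ACB·A·ACB·ACB·A·ACB·ACB·A·ACB·ACB·ACB·A·ACB·ACB·A·ACB
    A ↦ ACB
    B ↦ A
    C ↦ ACB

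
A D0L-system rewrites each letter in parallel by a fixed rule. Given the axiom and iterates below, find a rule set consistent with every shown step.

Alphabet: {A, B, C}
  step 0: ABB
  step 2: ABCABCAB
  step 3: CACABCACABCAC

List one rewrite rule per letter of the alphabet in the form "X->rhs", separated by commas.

  step 2 ⇒ step 3: ABCABCAB ⇒ C·AC·AB·C·AC·AB·C·AC
    A ↦ C
    B ↦ AC
    C ↦ AB

A->C, B->AC, C->AB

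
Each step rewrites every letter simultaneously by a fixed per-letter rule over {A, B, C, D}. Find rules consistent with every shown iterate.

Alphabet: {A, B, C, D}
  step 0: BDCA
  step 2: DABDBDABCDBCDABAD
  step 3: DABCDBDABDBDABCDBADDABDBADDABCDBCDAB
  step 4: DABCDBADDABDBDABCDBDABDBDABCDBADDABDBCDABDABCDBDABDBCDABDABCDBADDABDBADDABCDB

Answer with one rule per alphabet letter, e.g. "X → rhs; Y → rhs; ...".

  step 3 ⇒ step 4: DABCDBDABDBDABCDBADDABDBADDABCDBCDAB ⇒ DAB·C·DB·AD·DAB·DB·DAB·C·DB·DAB·DB·DAB·C·DB·AD·DAB·DB·C·DAB·DAB·C·DB·DAB·DB·C·DAB·DAB·C·DB·AD·DAB·DB·AD·DAB·C·DB
    A ↦ C
    B ↦ DB
    C ↦ AD
    D ↦ DAB

A->C, B->DB, C->AD, D->DAB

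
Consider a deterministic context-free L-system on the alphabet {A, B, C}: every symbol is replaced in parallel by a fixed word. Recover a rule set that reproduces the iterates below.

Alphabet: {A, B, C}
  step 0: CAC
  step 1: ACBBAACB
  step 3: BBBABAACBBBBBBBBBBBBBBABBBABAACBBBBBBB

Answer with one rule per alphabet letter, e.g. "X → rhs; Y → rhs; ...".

A->BA, B->BB, C->ACB

  step 0 ⇒ step 1: CAC ⇒ ACB·BA·ACB
    A ↦ BA
    C ↦ ACB
    B ↦ BB  (constrained at step 1)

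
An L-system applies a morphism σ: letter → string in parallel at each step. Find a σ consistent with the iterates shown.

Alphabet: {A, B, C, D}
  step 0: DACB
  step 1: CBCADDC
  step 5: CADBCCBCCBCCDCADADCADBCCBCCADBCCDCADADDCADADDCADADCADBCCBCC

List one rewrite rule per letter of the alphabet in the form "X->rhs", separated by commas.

  step 0 ⇒ step 1: DACB ⇒ C·BC·AD·DC
    A ↦ BC
    B ↦ DC
    C ↦ AD
    D ↦ C

A->BC, B->DC, C->AD, D->C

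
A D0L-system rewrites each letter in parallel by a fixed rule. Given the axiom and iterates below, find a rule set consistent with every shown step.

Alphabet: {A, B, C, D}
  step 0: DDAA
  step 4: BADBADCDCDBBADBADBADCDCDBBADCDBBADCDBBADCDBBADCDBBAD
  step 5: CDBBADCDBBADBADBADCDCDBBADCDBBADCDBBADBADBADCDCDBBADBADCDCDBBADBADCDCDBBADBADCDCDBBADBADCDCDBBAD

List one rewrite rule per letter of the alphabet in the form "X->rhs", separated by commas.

A->BB, B->CD, C->B, D->AD

  step 4 ⇒ step 5: BADBADCDCDBBADBADBADCDCDBBADCDBBADCDBBADCDBBADCDBBAD ⇒ CD·BB·AD·CD·BB·AD·B·AD·B·AD·CD·CD·BB·AD·CD·BB·AD·CD·BB·AD·B·AD·B·AD·CD·CD·BB·AD·B·AD·CD·CD·BB·AD·B·AD·CD·CD·BB·AD·B·AD·CD·CD·BB·AD·B·AD·CD·CD·BB·AD
    A ↦ BB
    B ↦ CD
    C ↦ B
    D ↦ AD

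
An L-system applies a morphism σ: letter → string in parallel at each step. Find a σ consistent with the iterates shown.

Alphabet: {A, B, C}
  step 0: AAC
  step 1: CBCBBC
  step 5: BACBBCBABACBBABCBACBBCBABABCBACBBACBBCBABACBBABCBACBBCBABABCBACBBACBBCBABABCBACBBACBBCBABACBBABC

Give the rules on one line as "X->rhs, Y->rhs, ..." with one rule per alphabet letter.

A->CB, B->BA, C->BC

  step 0 ⇒ step 1: AAC ⇒ CB·CB·BC
    A ↦ CB
    C ↦ BC
    B ↦ BA  (constrained at step 1)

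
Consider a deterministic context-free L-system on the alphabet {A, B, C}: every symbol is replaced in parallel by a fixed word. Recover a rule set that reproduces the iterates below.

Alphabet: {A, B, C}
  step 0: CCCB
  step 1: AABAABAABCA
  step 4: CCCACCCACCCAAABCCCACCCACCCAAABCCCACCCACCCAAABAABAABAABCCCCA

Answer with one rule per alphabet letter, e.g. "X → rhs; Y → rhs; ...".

A->C, B->CA, C->AAB

  step 0 ⇒ step 1: CCCB ⇒ AAB·AAB·AAB·CA
    B ↦ CA
    C ↦ AAB
    A ↦ C  (constrained at step 1)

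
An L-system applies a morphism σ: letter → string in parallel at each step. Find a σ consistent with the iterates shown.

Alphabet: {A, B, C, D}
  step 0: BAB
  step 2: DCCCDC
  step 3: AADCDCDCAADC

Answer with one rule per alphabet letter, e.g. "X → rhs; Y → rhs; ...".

A->BB, B->C, C->DC, D->AA

  step 2 ⇒ step 3: DCCCDC ⇒ AA·DC·DC·DC·AA·DC
    C ↦ DC
    D ↦ AA
    A ↦ BB  (constrained at step 0)
    B ↦ C  (constrained at step 0)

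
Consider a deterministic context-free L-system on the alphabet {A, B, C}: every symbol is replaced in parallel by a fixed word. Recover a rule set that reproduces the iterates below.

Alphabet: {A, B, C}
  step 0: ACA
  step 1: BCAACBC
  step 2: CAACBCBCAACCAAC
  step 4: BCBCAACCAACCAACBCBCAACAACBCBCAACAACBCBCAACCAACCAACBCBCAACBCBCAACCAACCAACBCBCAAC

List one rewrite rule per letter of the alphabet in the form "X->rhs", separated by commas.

A->BC, B->C, C->AAC

  step 1 ⇒ step 2: BCAACBC ⇒ C·AAC·BC·BC·AAC·C·AAC
    A ↦ BC
    B ↦ C
    C ↦ AAC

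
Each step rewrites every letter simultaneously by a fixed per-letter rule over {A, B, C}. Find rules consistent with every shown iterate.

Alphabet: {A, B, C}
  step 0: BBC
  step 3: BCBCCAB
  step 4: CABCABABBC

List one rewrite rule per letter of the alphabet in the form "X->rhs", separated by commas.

  step 3 ⇒ step 4: BCBCCAB ⇒ C·AB·C·AB·AB·B·C
    A ↦ B
    B ↦ C
    C ↦ AB

A->B, B->C, C->AB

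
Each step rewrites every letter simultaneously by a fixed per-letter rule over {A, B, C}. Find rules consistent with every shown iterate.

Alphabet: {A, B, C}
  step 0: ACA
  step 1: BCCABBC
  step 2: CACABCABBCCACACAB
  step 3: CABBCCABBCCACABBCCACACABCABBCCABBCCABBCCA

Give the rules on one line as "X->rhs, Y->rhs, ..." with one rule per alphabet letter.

  step 2 ⇒ step 3: CACABCABBCCACACAB ⇒ CAB·BC·CAB·BC·CA·CAB·BC·CA·CA·CAB·CAB·BC·CAB·BC·CAB·BC·CA
    A ↦ BC
    B ↦ CA
    C ↦ CAB

A->BC, B->CA, C->CAB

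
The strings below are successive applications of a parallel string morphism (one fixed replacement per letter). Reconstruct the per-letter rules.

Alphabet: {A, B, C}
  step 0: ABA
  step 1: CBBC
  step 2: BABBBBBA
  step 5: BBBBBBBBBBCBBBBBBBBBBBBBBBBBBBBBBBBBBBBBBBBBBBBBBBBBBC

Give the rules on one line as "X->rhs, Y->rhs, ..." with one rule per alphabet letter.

A->C, B->BB, C->BA

  step 1 ⇒ step 2: CBBC ⇒ BA·BB·BB·BA
    B ↦ BB
    C ↦ BA
  step 0 ⇒ step 1: ABA ⇒ C·BB·C
    A ↦ C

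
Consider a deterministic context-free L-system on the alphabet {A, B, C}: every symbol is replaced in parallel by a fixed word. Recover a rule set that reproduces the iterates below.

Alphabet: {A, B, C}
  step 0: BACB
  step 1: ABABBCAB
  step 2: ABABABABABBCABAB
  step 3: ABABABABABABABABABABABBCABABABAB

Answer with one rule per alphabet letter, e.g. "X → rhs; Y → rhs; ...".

  step 2 ⇒ step 3: ABABABABABBCABAB ⇒ AB·AB·AB·AB·AB·AB·AB·AB·AB·AB·AB·BC·AB·AB·AB·AB
    A ↦ AB
    B ↦ AB
    C ↦ BC

A->AB, B->AB, C->BC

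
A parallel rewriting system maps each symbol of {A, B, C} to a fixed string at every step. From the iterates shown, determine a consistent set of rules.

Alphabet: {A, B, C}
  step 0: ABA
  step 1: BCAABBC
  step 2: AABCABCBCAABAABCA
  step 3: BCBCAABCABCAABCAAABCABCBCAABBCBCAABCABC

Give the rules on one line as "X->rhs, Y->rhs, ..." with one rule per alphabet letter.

A->BC, B->AAB, C->CA

  step 2 ⇒ step 3: AABCABCBCAABAABCA ⇒ BC·BC·AAB·CA·BC·AAB·CA·AAB·CA·BC·BC·AAB·BC·BC·AAB·CA·BC
    A ↦ BC
    B ↦ AAB
    C ↦ CA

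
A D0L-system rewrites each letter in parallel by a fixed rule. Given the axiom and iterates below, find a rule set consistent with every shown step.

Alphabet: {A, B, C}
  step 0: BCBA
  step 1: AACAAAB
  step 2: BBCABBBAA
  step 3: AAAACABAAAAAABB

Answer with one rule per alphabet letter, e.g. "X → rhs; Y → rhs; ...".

  step 2 ⇒ step 3: BBCABBBAA ⇒ AA·AA·CA·B·AA·AA·AA·B·B
    A ↦ B
    B ↦ AA
    C ↦ CA

A->B, B->AA, C->CA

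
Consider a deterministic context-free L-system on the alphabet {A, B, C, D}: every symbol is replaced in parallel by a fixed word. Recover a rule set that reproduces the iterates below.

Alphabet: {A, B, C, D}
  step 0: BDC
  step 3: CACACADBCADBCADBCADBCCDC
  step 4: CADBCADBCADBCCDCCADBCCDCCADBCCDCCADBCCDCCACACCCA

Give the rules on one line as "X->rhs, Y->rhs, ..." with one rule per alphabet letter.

  step 3 ⇒ step 4: CACACADBCADBCADBCADBCCDC ⇒ CA·DB·CA·DB·CA·DB·CC·DC·CA·DB·CC·DC·CA·DB·CC·DC·CA·DB·CC·DC·CA·CA·CC·CA
    A ↦ DB
    B ↦ DC
    C ↦ CA
    D ↦ CC

A->DB, B->DC, C->CA, D->CC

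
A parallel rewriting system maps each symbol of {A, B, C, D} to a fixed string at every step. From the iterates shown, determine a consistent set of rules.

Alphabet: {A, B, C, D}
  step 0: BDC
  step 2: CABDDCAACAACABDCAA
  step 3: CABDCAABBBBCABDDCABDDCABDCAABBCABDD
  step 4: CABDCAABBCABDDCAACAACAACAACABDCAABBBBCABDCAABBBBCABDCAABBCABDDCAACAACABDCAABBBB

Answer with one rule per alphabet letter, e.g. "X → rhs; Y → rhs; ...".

  step 3 ⇒ step 4: CABDCAABBBBCABDDCABDDCABDCAABBCABDD ⇒ CAB·D·CAA·BB·CAB·D·D·CAA·CAA·CAA·CAA·CAB·D·CAA·BB·BB·CAB·D·CAA·BB·BB·CAB·D·CAA·BB·CAB·D·D·CAA·CAA·CAB·D·CAA·BB·BB
    A ↦ D
    B ↦ CAA
    C ↦ CAB
    D ↦ BB

A->D, B->CAA, C->CAB, D->BB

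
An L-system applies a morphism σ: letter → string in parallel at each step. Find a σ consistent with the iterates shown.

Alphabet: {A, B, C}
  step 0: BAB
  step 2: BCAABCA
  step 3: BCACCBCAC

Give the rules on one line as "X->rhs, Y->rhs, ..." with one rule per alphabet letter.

A->C, B->BC, C->A

  step 2 ⇒ step 3: BCAABCA ⇒ BC·A·C·C·BC·A·C
    A ↦ C
    B ↦ BC
    C ↦ A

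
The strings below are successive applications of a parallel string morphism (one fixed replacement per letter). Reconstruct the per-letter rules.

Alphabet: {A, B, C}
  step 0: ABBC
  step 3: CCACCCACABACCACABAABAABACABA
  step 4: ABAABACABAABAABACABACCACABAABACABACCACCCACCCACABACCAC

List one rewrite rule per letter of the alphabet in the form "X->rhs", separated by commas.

  step 3 ⇒ step 4: CCACCCACABACCACABAABAABACABA ⇒ ABA·ABA·C·ABA·ABA·ABA·C·ABA·C·CA·C·ABA·ABA·C·ABA·C·CA·C·C·CA·C·C·CA·C·ABA·C·CA·C
    A ↦ C
    B ↦ CA
    C ↦ ABA

A->C, B->CA, C->ABA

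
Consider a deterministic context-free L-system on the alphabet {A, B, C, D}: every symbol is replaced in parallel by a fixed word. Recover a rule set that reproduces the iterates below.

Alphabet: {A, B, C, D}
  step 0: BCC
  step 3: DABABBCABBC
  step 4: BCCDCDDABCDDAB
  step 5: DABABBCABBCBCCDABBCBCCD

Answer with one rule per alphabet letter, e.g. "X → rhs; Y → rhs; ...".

A->C, B->D, C->AB, D->BC

  step 4 ⇒ step 5: BCCDCDDABCDDAB ⇒ D·AB·AB·BC·AB·BC·BC·C·D·AB·BC·BC·C·D
    A ↦ C
    B ↦ D
    C ↦ AB
    D ↦ BC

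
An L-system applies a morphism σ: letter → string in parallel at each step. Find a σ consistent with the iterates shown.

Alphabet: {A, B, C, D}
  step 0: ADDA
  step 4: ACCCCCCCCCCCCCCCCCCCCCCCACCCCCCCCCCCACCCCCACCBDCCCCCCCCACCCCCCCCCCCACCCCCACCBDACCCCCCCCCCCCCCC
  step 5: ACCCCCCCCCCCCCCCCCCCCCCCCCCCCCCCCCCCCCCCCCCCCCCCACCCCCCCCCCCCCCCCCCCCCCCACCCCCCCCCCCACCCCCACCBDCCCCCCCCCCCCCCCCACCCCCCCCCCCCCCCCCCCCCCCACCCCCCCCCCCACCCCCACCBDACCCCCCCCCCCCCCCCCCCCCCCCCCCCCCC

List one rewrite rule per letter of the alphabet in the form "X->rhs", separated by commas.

A->AC, B->AC, C->CC, D->CBD

  step 4 ⇒ step 5: ACCCCCCCCCCCCCCCCCCCCCCCACCCCCCCCCCCACCCCCACCBDCCCCCCCCACCCCCCCCCCCACCCCCACCBDACCCCCCCCCCCCCCC ⇒ AC·CC·CC·CC·CC·CC·CC·CC·CC·CC·CC·CC·CC·CC·CC·CC·CC·CC·CC·CC·CC·CC·CC·CC·AC·CC·CC·CC·CC·CC·CC·CC·CC·CC·CC·CC·AC·CC·CC·CC·CC·CC·AC·CC·CC·AC·CBD·CC·CC·CC·CC·CC·CC·CC·CC·AC·CC·CC·CC·CC·CC·CC·CC·CC·CC·CC·CC·AC·CC·CC·CC·CC·CC·AC·CC·CC·AC·CBD·AC·CC·CC·CC·CC·CC·CC·CC·CC·CC·CC·CC·CC·CC·CC·CC
    A ↦ AC
    B ↦ AC
    C ↦ CC
    D ↦ CBD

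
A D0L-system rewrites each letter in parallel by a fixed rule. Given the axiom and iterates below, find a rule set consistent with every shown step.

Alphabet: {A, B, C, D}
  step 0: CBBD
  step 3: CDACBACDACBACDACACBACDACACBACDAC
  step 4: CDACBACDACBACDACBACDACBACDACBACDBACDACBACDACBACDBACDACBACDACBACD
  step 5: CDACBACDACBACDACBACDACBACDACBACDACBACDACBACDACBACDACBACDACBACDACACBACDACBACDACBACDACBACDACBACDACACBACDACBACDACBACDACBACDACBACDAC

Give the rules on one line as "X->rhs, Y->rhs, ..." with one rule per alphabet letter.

  step 4 ⇒ step 5: CDACBACDACBACDACBACDACBACDACBACDBACDACBACDACBACDBACDACBACDACBACD ⇒ CD·AC·BA·CD·AC·BA·CD·AC·BA·CD·AC·BA·CD·AC·BA·CD·AC·BA·CD·AC·BA·CD·AC·BA·CD·AC·BA·CD·AC·BA·CD·AC·AC·BA·CD·AC·BA·CD·AC·BA·CD·AC·BA·CD·AC·BA·CD·AC·AC·BA·CD·AC·BA·CD·AC·BA·CD·AC·BA·CD·AC·BA·CD·AC
    A ↦ BA
    B ↦ AC
    C ↦ CD
    D ↦ AC

A->BA, B->AC, C->CD, D->AC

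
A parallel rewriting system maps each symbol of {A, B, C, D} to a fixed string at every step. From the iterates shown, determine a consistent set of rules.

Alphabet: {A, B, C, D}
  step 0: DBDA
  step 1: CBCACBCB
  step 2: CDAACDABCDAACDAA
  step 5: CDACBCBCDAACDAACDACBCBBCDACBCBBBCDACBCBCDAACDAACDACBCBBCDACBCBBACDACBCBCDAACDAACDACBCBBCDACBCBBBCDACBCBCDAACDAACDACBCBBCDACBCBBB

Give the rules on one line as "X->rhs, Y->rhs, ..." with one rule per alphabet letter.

  step 1 ⇒ step 2: CBCACBCB ⇒ CDA·A·CDA·B·CDA·A·CDA·A
    A ↦ B
    B ↦ A
    C ↦ CDA
  step 0 ⇒ step 1: DBDA ⇒ CBC·A·CBC·B
    D ↦ CBC

A->B, B->A, C->CDA, D->CBC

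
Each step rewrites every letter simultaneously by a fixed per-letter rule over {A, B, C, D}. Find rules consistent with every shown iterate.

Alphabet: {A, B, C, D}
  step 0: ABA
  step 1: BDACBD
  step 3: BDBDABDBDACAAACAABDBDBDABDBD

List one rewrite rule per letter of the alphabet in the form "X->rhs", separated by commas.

A->BD, B->AC, C->BDA, D->AA

  step 0 ⇒ step 1: ABA ⇒ BD·AC·BD
    A ↦ BD
    B ↦ AC
    C ↦ BDA  (constrained at step 1)
    D ↦ AA  (constrained at step 1)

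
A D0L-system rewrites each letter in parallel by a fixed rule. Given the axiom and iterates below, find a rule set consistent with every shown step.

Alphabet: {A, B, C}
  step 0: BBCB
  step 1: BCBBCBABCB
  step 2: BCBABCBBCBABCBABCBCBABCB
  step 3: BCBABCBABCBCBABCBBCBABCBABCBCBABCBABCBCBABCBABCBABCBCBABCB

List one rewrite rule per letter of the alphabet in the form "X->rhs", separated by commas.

A->ABC, B->BCB, C->A

  step 2 ⇒ step 3: BCBABCBBCBABCBABCBCBABCB ⇒ BCB·A·BCB·ABC·BCB·A·BCB·BCB·A·BCB·ABC·BCB·A·BCB·ABC·BCB·A·BCB·A·BCB·ABC·BCB·A·BCB
    A ↦ ABC
    B ↦ BCB
    C ↦ A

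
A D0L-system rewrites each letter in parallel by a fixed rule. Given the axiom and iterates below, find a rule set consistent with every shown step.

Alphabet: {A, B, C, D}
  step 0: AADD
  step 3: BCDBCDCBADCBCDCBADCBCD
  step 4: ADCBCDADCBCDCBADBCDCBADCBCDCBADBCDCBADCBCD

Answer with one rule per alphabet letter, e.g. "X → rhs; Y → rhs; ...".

A->B, B->AD, C->CB, D->CD

  step 3 ⇒ step 4: BCDBCDCBADCBCDCBADCBCD ⇒ AD·CB·CD·AD·CB·CD·CB·AD·B·CD·CB·AD·CB·CD·CB·AD·B·CD·CB·AD·CB·CD
    A ↦ B
    B ↦ AD
    C ↦ CB
    D ↦ CD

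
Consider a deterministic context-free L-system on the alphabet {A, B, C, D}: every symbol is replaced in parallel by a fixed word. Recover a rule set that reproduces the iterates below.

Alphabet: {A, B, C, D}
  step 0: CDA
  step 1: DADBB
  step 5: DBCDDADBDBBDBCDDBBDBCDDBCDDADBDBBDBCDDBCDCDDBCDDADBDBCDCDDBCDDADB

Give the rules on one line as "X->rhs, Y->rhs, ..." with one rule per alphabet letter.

  step 0 ⇒ step 1: CDA ⇒ DA·DB·B
    A ↦ B
    C ↦ DA
    D ↦ DB
    B ↦ CD  (constrained at step 1)

A->B, B->CD, C->DA, D->DB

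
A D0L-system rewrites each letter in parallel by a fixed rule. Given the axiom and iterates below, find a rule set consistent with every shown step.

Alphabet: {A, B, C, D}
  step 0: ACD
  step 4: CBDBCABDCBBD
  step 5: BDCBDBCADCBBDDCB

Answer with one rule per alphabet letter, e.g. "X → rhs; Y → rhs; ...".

  step 4 ⇒ step 5: CBDBCABDCBBD ⇒ B·D·CB·D·B·CA·D·CB·B·D·D·CB
    A ↦ CA
    B ↦ D
    C ↦ B
    D ↦ CB

A->CA, B->D, C->B, D->CB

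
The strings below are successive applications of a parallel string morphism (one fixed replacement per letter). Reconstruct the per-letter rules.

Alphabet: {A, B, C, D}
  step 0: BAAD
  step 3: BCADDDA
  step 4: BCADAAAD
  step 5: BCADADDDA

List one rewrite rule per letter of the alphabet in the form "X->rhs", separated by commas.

A->D, B->BC, C->A, D->A

  step 4 ⇒ step 5: BCADAAAD ⇒ BC·A·D·A·D·D·D·A
    A ↦ D
    B ↦ BC
    C ↦ A
    D ↦ A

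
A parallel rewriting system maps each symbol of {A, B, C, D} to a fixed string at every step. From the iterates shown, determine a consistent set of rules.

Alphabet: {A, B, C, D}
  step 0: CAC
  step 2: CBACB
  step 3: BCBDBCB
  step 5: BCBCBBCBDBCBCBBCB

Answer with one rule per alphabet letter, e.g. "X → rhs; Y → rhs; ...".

  step 2 ⇒ step 3: CBACB ⇒ B·CB·D·B·CB
    A ↦ D
    B ↦ CB
    C ↦ B
    D ↦ A  (constrained at step 3)

A->D, B->CB, C->B, D->A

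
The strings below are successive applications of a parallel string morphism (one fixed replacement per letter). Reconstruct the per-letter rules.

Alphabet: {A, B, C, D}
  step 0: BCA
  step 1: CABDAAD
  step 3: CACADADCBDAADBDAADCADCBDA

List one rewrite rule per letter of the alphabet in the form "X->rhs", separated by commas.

  step 0 ⇒ step 1: BCA ⇒ CA·BDA·AD
    A ↦ AD
    B ↦ CA
    C ↦ BDA
    D ↦ C  (constrained at step 1)

A->AD, B->CA, C->BDA, D->C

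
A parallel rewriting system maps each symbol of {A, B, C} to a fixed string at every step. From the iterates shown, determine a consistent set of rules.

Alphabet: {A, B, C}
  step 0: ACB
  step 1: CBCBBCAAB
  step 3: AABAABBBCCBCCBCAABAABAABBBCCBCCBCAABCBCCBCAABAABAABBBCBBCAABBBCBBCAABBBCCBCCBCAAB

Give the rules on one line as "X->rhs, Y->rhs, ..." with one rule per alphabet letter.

A->CBC, B->AAB, C->BBC

  step 0 ⇒ step 1: ACB ⇒ CBC·BBC·AAB
    A ↦ CBC
    B ↦ AAB
    C ↦ BBC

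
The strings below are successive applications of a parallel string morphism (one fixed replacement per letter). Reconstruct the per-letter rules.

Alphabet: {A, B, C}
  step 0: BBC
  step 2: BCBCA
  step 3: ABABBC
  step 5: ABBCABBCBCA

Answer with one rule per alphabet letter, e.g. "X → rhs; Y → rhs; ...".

A->BC, B->A, C->B

  step 2 ⇒ step 3: BCBCA ⇒ A·B·A·B·BC
    A ↦ BC
    B ↦ A
    C ↦ B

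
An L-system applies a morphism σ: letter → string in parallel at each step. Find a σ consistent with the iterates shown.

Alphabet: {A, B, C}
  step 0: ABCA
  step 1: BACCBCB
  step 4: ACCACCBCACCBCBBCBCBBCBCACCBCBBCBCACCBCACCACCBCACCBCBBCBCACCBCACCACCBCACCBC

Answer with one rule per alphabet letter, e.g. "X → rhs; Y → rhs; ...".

  step 0 ⇒ step 1: ABCA ⇒ B·ACC·BC·B
    A ↦ B
    B ↦ ACC
    C ↦ BC

A->B, B->ACC, C->BC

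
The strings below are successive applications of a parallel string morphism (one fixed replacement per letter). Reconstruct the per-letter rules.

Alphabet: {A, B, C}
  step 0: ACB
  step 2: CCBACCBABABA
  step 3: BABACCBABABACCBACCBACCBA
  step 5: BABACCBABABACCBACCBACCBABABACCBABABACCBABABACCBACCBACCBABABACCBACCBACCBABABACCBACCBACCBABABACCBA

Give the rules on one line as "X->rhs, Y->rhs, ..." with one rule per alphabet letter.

  step 2 ⇒ step 3: CCBACCBABABA ⇒ BA·BA·CC·BA·BA·BA·CC·BA·CC·BA·CC·BA
    A ↦ BA
    B ↦ CC
    C ↦ BA

A->BA, B->CC, C->BA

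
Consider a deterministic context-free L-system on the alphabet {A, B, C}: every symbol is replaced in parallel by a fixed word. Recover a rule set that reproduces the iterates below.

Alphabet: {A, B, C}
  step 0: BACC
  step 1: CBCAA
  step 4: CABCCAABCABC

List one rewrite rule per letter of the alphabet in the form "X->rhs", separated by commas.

A->BC, B->C, C->A

  step 0 ⇒ step 1: BACC ⇒ C·BC·A·A
    A ↦ BC
    B ↦ C
    C ↦ A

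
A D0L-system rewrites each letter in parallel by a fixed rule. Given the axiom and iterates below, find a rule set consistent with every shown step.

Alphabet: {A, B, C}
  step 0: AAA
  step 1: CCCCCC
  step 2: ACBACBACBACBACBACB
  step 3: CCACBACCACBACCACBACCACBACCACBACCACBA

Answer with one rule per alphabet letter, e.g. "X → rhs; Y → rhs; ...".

A->CC, B->A, C->ACB

  step 2 ⇒ step 3: ACBACBACBACBACBACB ⇒ CC·ACB·A·CC·ACB·A·CC·ACB·A·CC·ACB·A·CC·ACB·A·CC·ACB·A
    A ↦ CC
    B ↦ A
    C ↦ ACB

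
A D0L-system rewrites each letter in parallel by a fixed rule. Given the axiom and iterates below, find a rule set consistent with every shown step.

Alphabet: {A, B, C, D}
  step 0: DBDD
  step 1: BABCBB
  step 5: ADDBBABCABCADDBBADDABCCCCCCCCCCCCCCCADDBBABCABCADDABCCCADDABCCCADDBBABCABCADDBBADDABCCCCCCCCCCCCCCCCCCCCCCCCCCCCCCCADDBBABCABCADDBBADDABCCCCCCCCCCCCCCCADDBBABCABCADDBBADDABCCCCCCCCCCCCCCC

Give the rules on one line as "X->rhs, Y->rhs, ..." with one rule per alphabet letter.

  step 0 ⇒ step 1: DBDD ⇒ B·ABC·B·B
    B ↦ ABC
    D ↦ B
    A ↦ ADD  (constrained at step 1)
    C ↦ CC  (constrained at step 1)

A->ADD, B->ABC, C->CC, D->B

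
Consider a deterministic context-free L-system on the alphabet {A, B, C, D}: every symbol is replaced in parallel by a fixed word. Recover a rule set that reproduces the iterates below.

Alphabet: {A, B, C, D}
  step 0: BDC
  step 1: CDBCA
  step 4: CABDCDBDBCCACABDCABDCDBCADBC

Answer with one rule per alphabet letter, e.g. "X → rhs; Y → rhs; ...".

A->BD, B->C, C->CA, D->DB

  step 0 ⇒ step 1: BDC ⇒ C·DB·CA
    B ↦ C
    C ↦ CA
    D ↦ DB
    A ↦ BD  (constrained at step 1)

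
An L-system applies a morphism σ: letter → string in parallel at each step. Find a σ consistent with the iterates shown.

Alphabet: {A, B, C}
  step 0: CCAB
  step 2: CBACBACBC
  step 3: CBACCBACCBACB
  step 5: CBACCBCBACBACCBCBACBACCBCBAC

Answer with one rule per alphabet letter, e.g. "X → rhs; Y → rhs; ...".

A->C, B->A, C->CB

  step 2 ⇒ step 3: CBACBACBC ⇒ CB·A·C·CB·A·C·CB·A·CB
    A ↦ C
    B ↦ A
    C ↦ CB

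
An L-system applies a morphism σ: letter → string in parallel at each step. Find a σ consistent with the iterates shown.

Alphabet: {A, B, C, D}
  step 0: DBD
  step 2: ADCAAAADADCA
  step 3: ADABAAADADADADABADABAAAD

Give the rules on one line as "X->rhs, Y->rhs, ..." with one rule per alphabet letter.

  step 2 ⇒ step 3: ADCAAAADADCA ⇒ AD·AB·AA·AD·AD·AD·AD·AB·AD·AB·AA·AD
    A ↦ AD
    C ↦ AA
    D ↦ AB
    B ↦ CA  (constrained at step 0)

A->AD, B->CA, C->AA, D->AB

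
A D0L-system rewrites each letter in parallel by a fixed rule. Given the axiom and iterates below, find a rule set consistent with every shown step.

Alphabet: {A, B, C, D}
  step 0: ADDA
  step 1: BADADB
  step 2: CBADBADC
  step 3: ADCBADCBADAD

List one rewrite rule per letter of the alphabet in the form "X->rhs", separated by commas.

A->B, B->C, C->AD, D->AD

  step 2 ⇒ step 3: CBADBADC ⇒ AD·C·B·AD·C·B·AD·AD
    A ↦ B
    B ↦ C
    C ↦ AD
    D ↦ AD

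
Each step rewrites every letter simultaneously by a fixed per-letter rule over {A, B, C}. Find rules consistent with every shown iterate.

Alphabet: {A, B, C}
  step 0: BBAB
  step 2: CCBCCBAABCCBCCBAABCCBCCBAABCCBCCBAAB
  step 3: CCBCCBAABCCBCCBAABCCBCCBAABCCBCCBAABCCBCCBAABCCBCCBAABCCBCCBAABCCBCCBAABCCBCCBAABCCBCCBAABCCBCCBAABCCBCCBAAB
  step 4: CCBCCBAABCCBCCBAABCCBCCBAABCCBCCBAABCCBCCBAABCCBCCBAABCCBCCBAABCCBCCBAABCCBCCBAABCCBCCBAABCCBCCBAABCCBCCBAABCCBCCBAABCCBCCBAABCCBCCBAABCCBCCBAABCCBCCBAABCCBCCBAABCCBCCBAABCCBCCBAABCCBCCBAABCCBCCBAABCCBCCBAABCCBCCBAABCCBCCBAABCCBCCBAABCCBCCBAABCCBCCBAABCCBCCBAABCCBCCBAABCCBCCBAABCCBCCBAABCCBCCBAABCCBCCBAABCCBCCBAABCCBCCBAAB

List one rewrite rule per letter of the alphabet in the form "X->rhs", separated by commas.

  step 3 ⇒ step 4: CCBCCBAABCCBCCBAABCCBCCBAABCCBCCBAABCCBCCBAABCCBCCBAABCCBCCBAABCCBCCBAABCCBCCBAABCCBCCBAABCCBCCBAABCCBCCBAAB ⇒ CCB·CCB·AAB·CCB·CCB·AAB·CCB·CCB·AAB·CCB·CCB·AAB·CCB·CCB·AAB·CCB·CCB·AAB·CCB·CCB·AAB·CCB·CCB·AAB·CCB·CCB·AAB·CCB·CCB·AAB·CCB·CCB·AAB·CCB·CCB·AAB·CCB·CCB·AAB·CCB·CCB·AAB·CCB·CCB·AAB·CCB·CCB·AAB·CCB·CCB·AAB·CCB·CCB·AAB·CCB·CCB·AAB·CCB·CCB·AAB·CCB·CCB·AAB·CCB·CCB·AAB·CCB·CCB·AAB·CCB·CCB·AAB·CCB·CCB·AAB·CCB·CCB·AAB·CCB·CCB·AAB·CCB·CCB·AAB·CCB·CCB·AAB·CCB·CCB·AAB·CCB·CCB·AAB·CCB·CCB·AAB·CCB·CCB·AAB·CCB·CCB·AAB·CCB·CCB·AAB·CCB·CCB·AAB
    A ↦ CCB
    B ↦ AAB
    C ↦ CCB

A->CCB, B->AAB, C->CCB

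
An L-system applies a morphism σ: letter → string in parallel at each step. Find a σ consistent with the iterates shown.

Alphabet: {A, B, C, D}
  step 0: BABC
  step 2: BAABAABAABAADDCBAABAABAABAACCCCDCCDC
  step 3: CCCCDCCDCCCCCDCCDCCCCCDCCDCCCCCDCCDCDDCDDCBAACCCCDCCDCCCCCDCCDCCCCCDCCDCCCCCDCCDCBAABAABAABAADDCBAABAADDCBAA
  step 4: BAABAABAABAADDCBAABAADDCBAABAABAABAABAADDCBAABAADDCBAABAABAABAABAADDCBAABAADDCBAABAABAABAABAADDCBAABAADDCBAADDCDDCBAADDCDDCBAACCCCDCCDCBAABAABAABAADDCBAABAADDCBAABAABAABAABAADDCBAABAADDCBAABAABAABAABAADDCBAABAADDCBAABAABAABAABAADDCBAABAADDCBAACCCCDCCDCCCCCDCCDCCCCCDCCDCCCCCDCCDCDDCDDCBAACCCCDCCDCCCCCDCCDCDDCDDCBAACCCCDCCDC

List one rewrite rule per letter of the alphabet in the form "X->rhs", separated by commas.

  step 3 ⇒ step 4: CCCCDCCDCCCCCDCCDCCCCCDCCDCCCCCDCCDCDDCDDCBAACCCCDCCDCCCCCDCCDCCCCCDCCDCCCCCDCCDCBAABAABAABAADDCBAABAADDCBAA ⇒ BAA·BAA·BAA·BAA·DDC·BAA·BAA·DDC·BAA·BAA·BAA·BAA·BAA·DDC·BAA·BAA·DDC·BAA·BAA·BAA·BAA·BAA·DDC·BAA·BAA·DDC·BAA·BAA·BAA·BAA·BAA·DDC·BAA·BAA·DDC·BAA·DDC·DDC·BAA·DDC·DDC·BAA·CCC·CDC·CDC·BAA·BAA·BAA·BAA·DDC·BAA·BAA·DDC·BAA·BAA·BAA·BAA·BAA·DDC·BAA·BAA·DDC·BAA·BAA·BAA·BAA·BAA·DDC·BAA·BAA·DDC·BAA·BAA·BAA·BAA·BAA·DDC·BAA·BAA·DDC·BAA·CCC·CDC·CDC·CCC·CDC·CDC·CCC·CDC·CDC·CCC·CDC·CDC·DDC·DDC·BAA·CCC·CDC·CDC·CCC·CDC·CDC·DDC·DDC·BAA·CCC·CDC·CDC
    A ↦ CDC
    B ↦ CCC
    C ↦ BAA
    D ↦ DDC

A->CDC, B->CCC, C->BAA, D->DDC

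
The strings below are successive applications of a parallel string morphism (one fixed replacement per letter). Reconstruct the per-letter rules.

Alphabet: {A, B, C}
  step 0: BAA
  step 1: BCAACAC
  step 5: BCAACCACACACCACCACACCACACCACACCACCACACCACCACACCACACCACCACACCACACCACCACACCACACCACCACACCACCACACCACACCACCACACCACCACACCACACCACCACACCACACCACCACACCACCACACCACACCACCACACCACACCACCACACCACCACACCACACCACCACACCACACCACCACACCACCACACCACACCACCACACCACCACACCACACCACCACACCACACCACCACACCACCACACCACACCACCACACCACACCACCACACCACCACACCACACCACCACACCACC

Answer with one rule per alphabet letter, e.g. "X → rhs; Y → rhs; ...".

  step 0 ⇒ step 1: BAA ⇒ BCA·AC·AC
    A ↦ AC
    B ↦ BCA
    C ↦ ACC  (constrained at step 1)

A->AC, B->BCA, C->ACC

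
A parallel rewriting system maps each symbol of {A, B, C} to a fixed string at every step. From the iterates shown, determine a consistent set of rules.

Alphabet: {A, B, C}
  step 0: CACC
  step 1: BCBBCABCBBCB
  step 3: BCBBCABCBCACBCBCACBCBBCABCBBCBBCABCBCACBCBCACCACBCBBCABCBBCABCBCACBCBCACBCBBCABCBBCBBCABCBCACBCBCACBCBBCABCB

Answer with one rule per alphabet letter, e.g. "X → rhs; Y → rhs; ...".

A->BCA, B->CAC, C->BCB

  step 0 ⇒ step 1: CACC ⇒ BCB·BCA·BCB·BCB
    A ↦ BCA
    C ↦ BCB
    B ↦ CAC  (constrained at step 1)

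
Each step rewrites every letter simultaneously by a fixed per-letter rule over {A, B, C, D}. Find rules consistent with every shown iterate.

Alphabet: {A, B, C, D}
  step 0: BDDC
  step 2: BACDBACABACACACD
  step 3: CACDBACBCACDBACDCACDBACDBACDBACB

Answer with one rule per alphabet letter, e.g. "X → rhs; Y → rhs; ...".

  step 2 ⇒ step 3: BACDBACABACACACD ⇒ CA·CD·BA·CB·CA·CD·BA·CD·CA·CD·BA·CD·BA·CD·BA·CB
    A ↦ CD
    B ↦ CA
    C ↦ BA
    D ↦ CB

A->CD, B->CA, C->BA, D->CB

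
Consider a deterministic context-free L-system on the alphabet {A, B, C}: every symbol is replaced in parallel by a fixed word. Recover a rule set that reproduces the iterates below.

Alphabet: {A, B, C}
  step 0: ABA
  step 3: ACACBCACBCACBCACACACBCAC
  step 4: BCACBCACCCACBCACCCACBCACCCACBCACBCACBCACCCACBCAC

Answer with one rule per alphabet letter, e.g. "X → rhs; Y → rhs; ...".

A->BC, B->CC, C->AC

  step 3 ⇒ step 4: ACACBCACBCACBCACACACBCAC ⇒ BC·AC·BC·AC·CC·AC·BC·AC·CC·AC·BC·AC·CC·AC·BC·AC·BC·AC·BC·AC·CC·AC·BC·AC
    A ↦ BC
    B ↦ CC
    C ↦ AC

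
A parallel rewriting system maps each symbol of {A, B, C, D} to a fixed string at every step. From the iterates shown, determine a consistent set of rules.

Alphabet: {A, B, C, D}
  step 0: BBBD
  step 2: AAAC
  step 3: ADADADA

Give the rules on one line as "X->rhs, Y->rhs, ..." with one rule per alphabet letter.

A->AD, B->C, C->A, D->B

  step 2 ⇒ step 3: AAAC ⇒ AD·AD·AD·A
    A ↦ AD
    C ↦ A
    B ↦ C  (constrained at step 0)
    D ↦ B  (constrained at step 0)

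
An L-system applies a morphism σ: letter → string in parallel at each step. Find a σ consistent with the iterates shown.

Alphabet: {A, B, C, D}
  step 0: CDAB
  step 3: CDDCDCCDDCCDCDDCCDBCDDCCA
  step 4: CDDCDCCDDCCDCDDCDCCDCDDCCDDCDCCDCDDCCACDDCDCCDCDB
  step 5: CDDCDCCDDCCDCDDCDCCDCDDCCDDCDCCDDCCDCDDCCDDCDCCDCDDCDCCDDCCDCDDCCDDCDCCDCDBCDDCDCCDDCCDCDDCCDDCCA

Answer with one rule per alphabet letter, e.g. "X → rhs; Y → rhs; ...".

  step 4 ⇒ step 5: CDDCDCCDDCCDCDDCDCCDCDDCCDDCDCCDCDDCCACDDCDCCDCDB ⇒ CD·DC·DC·CD·DC·CD·CD·DC·DC·CD·CD·DC·CD·DC·DC·CD·DC·CD·CD·DC·CD·DC·DC·CD·CD·DC·DC·CD·DC·CD·CD·DC·CD·DC·DC·CD·CD·B·CD·DC·DC·CD·DC·CD·CD·DC·CD·DC·CA
    A ↦ B
    B ↦ CA
    C ↦ CD
    D ↦ DC

A->B, B->CA, C->CD, D->DC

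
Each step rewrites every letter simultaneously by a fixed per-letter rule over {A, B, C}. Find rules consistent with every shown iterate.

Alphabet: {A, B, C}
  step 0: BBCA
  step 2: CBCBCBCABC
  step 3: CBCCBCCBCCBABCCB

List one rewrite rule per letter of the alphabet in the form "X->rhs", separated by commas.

  step 2 ⇒ step 3: CBCBCBCABC ⇒ CB·C·CB·C·CB·C·CB·AB·C·CB
    A ↦ AB
    B ↦ C
    C ↦ CB

A->AB, B->C, C->CB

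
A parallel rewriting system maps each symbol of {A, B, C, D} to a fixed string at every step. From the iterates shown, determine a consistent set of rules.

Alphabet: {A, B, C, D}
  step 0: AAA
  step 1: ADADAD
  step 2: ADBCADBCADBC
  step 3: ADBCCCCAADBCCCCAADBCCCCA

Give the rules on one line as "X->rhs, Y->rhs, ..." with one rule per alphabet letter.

A->AD, B->CC, C->CA, D->BC

  step 2 ⇒ step 3: ADBCADBCADBC ⇒ AD·BC·CC·CA·AD·BC·CC·CA·AD·BC·CC·CA
    A ↦ AD
    B ↦ CC
    C ↦ CA
    D ↦ BC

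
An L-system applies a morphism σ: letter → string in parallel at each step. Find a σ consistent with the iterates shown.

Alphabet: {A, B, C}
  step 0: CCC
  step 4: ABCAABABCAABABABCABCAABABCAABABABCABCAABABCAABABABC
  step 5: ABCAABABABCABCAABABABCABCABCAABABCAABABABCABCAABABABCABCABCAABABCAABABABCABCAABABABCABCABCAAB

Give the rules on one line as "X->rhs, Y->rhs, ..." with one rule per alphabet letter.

  step 4 ⇒ step 5: ABCAABABCAABABABCABCAABABCAABABABCABCAABABCAABABABC ⇒ AB·C·AAB·AB·AB·C·AB·C·AAB·AB·AB·C·AB·C·AB·C·AAB·AB·C·AAB·AB·AB·C·AB·C·AAB·AB·AB·C·AB·C·AB·C·AAB·AB·C·AAB·AB·AB·C·AB·C·AAB·AB·AB·C·AB·C·AB·C·AAB
    A ↦ AB
    B ↦ C
    C ↦ AAB

A->AB, B->C, C->AAB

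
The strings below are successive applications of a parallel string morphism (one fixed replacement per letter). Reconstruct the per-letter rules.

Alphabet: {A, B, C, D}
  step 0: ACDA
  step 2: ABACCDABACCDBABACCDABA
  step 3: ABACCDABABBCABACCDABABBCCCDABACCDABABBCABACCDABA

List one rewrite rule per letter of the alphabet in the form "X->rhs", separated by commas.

  step 2 ⇒ step 3: ABACCDABACCDBABACCDABA ⇒ ABA·CCD·ABA·B·B·C·ABA·CCD·ABA·B·B·C·CCD·ABA·CCD·ABA·B·B·C·ABA·CCD·ABA
    A ↦ ABA
    B ↦ CCD
    C ↦ B
    D ↦ C

A->ABA, B->CCD, C->B, D->C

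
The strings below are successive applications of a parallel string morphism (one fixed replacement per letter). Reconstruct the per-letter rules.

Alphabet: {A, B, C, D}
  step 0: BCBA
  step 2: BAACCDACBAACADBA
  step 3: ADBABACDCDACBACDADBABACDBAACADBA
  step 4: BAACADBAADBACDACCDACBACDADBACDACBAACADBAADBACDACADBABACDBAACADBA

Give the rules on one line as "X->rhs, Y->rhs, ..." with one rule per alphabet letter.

A->BA, B->AD, C->CD, D->AC

  step 3 ⇒ step 4: ADBABACDCDACBACDADBABACDBAACADBA ⇒ BA·AC·AD·BA·AD·BA·CD·AC·CD·AC·BA·CD·AD·BA·CD·AC·BA·AC·AD·BA·AD·BA·CD·AC·AD·BA·BA·CD·BA·AC·AD·BA
    A ↦ BA
    B ↦ AD
    C ↦ CD
    D ↦ AC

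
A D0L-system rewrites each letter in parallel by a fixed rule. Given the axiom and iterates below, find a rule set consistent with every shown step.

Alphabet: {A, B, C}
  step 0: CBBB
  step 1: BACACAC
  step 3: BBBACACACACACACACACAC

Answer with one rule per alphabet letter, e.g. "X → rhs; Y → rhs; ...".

A->BB, B->AC, C->B

  step 0 ⇒ step 1: CBBB ⇒ B·AC·AC·AC
    B ↦ AC
    C ↦ B
    A ↦ BB  (constrained at step 1)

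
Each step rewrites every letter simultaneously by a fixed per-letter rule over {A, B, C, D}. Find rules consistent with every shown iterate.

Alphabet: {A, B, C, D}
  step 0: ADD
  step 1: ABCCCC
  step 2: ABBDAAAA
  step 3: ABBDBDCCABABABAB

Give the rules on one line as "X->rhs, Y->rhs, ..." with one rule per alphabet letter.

  step 2 ⇒ step 3: ABBDAAAA ⇒ AB·BD·BD·CC·AB·AB·AB·AB
    A ↦ AB
    B ↦ BD
    D ↦ CC
  step 1 ⇒ step 2: ABCCCC ⇒ AB·BD·A·A·A·A
    C ↦ A

A->AB, B->BD, C->A, D->CC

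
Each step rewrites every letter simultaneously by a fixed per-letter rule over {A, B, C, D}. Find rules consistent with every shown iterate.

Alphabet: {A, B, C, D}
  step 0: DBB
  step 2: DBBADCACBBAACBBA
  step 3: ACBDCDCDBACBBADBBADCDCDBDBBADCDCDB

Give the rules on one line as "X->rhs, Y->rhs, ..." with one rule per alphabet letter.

  step 2 ⇒ step 3: DBBADCACBBAACBBA ⇒ ACB·DC·DC·DB·ACB·BA·DB·BA·DC·DC·DB·DB·BA·DC·DC·DB
    A ↦ DB
    B ↦ DC
    C ↦ BA
    D ↦ ACB

A->DB, B->DC, C->BA, D->ACB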